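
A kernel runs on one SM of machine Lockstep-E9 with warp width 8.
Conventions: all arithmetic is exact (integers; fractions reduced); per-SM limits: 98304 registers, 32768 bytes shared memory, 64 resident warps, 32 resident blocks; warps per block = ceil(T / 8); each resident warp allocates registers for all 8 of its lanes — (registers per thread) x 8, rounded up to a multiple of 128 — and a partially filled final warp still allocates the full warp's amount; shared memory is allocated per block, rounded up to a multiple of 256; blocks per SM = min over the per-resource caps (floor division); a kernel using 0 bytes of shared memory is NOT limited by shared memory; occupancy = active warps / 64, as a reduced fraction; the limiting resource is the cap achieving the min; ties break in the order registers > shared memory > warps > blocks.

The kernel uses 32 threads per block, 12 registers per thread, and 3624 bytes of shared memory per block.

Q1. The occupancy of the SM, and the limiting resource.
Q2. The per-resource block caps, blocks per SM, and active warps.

Answer: occupancy 1/2, limited by shared memory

registers: 192 blocks
shared memory: 8 blocks
warps: 16 blocks
blocks: 32 blocks

Answer: 8 blocks, 32 active warps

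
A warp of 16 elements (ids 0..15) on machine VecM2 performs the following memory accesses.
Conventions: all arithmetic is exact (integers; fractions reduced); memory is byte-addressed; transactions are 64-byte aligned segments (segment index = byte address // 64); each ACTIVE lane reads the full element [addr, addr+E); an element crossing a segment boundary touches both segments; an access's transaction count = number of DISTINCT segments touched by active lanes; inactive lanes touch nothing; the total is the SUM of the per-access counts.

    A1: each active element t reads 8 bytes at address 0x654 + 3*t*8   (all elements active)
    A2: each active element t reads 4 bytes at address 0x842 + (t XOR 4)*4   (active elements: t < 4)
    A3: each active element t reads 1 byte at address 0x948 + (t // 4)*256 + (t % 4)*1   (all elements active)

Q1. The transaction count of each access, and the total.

A1: 7 transactions
A2: 1 transaction
A3: 4 transactions

Answer: 7,1,4; total 12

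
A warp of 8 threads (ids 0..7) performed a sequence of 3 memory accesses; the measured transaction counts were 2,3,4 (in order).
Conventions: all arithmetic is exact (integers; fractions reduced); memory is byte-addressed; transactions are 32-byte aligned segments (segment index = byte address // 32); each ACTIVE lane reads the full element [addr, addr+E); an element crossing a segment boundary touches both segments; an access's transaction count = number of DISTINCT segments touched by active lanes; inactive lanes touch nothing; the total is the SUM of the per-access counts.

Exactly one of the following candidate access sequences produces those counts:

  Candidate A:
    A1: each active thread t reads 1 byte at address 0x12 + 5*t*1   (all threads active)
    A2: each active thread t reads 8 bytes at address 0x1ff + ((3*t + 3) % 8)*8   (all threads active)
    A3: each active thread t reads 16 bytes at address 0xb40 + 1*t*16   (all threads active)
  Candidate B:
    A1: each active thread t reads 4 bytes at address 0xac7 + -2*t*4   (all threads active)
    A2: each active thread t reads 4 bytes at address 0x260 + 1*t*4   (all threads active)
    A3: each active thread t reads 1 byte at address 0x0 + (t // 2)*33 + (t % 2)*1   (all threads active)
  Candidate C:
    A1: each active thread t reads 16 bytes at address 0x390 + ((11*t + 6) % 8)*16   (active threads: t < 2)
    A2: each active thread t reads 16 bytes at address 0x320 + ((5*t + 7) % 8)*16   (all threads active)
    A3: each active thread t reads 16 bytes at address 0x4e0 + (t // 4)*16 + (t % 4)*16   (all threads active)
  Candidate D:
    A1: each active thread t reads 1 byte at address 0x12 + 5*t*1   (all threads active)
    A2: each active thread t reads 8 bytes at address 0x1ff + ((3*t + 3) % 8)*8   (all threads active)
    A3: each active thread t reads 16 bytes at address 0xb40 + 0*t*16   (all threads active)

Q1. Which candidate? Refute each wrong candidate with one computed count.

B: A1 gives 3 transactions, not 2
C: A2 gives 4 transactions, not 3
D: A3 gives 1 transaction, not 4
A: all counts match (2,3,4)

Answer: A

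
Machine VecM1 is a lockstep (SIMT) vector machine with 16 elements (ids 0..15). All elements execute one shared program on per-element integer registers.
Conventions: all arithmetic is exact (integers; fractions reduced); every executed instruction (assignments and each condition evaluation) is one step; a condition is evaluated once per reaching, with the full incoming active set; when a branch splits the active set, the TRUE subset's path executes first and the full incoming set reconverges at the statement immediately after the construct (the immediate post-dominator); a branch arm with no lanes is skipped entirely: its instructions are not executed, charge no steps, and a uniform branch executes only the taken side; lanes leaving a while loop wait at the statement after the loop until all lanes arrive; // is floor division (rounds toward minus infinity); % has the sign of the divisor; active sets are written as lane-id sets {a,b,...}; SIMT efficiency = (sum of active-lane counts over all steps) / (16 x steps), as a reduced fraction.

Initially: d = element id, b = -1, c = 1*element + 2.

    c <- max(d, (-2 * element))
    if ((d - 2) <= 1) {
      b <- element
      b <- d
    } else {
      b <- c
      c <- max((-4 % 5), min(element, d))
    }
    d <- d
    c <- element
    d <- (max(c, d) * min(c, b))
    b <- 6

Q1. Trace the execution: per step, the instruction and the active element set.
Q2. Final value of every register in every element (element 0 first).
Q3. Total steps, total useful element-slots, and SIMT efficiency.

step 0: c <- max(d, (-2 * element))  {0,1,2,3,4,5,6,7,8,9,10,11,12,13,14,15}
step 1: eval ((d - 2) <= 1)          {0,1,2,3,4,5,6,7,8,9,10,11,12,13,14,15}
step 2: b <- element                 {0,1,2,3}
step 3: b <- d                       {0,1,2,3}
step 4: b <- c                       {4,5,6,7,8,9,10,11,12,13,14,15}
step 5: c <- max((-4 % 5), min(element, d)) {4,5,6,7,8,9,10,11,12,13,14,15}
step 6: d <- d                       {0,1,2,3,4,5,6,7,8,9,10,11,12,13,14,15}
step 7: c <- element                 {0,1,2,3,4,5,6,7,8,9,10,11,12,13,14,15}
step 8: d <- (max(c, d) * min(c, b)) {0,1,2,3,4,5,6,7,8,9,10,11,12,13,14,15}
step 9: b <- 6                       {0,1,2,3,4,5,6,7,8,9,10,11,12,13,14,15}

Answer: 10 steps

d: 0,1,4,9,16,25,36,49,64,81,100,121,144,169,196,225
b: 6,6,6,6,6,6,6,6,6,6,6,6,6,6,6,6
c: 0,1,2,3,4,5,6,7,8,9,10,11,12,13,14,15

steps = 10; useful = 128; efficiency = 128/160 = 4/5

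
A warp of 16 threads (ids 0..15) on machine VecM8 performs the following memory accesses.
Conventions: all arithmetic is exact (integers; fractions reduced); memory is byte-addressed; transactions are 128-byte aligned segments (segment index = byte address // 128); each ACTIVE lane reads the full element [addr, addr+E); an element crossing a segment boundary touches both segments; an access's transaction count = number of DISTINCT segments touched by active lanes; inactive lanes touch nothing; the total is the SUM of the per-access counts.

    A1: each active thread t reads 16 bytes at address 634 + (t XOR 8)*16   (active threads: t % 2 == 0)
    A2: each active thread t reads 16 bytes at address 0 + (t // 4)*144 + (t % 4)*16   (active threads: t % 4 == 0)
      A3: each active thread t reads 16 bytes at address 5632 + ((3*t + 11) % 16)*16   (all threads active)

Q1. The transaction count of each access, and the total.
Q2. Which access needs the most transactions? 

A1: 3 transactions
A2: 4 transactions
A3: 2 transactions

Answer: 3,4,2; total 9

Answer: A2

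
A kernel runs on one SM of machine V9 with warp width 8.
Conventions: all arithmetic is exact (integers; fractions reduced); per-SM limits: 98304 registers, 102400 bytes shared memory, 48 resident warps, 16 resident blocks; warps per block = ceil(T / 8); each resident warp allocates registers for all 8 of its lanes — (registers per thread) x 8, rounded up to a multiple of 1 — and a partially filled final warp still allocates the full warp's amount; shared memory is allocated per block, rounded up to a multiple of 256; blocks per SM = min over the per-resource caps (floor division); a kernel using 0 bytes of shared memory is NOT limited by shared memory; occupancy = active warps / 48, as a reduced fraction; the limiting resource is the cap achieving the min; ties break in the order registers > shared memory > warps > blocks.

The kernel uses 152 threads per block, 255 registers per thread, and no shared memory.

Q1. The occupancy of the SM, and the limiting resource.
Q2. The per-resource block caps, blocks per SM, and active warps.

Answer: occupancy 19/24, limited by registers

registers: 2 blocks
shared memory: no limit (kernel uses none)
warps: 2 blocks
blocks: 16 blocks

Answer: 2 blocks, 38 active warps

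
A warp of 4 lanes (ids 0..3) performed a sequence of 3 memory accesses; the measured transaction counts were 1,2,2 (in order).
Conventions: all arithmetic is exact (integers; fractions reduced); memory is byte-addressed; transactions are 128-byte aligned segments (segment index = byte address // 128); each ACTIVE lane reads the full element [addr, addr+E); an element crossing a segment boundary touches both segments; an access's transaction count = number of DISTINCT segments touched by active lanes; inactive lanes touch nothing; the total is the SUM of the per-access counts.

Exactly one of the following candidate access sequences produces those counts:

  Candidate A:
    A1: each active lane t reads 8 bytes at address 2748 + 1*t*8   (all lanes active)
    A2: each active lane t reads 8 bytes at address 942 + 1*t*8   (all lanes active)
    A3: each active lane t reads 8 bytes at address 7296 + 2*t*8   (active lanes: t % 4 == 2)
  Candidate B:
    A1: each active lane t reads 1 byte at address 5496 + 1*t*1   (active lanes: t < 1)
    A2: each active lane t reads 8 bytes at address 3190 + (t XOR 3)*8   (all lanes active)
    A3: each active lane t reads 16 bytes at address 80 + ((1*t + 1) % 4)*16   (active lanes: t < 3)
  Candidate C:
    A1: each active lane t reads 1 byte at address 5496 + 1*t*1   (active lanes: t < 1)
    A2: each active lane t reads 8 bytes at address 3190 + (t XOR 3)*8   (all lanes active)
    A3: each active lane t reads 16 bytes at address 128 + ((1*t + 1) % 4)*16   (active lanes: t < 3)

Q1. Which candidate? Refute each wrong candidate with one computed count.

A: A2 gives 1 transaction, not 2
C: A3 gives 1 transaction, not 2
B: all counts match (1,2,2)

Answer: B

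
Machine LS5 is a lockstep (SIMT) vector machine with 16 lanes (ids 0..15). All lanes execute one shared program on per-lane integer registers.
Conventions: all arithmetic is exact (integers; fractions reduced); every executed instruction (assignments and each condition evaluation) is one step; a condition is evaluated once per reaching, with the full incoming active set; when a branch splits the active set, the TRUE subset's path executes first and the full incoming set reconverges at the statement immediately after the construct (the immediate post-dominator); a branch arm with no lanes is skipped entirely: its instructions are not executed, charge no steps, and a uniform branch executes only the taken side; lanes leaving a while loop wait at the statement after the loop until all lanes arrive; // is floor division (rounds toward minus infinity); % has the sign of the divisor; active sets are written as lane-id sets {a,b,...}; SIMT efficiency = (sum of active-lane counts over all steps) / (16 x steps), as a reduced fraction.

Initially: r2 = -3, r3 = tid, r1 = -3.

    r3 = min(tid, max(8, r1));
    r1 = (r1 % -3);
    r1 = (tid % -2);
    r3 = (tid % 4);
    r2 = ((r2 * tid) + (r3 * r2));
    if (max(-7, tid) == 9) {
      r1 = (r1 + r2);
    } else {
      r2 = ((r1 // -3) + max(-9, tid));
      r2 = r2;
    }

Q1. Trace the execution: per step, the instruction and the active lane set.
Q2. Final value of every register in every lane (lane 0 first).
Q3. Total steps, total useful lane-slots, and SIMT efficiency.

step 0: r3 <- min(tid, max(8, r1))   {0,1,2,3,4,5,6,7,8,9,10,11,12,13,14,15}
step 1: r1 <- (r1 % -3)              {0,1,2,3,4,5,6,7,8,9,10,11,12,13,14,15}
step 2: r1 <- (tid % -2)             {0,1,2,3,4,5,6,7,8,9,10,11,12,13,14,15}
step 3: r3 <- (tid % 4)              {0,1,2,3,4,5,6,7,8,9,10,11,12,13,14,15}
step 4: r2 <- ((r2 * tid) + (r3 * r2)) {0,1,2,3,4,5,6,7,8,9,10,11,12,13,14,15}
step 5: eval (max(-7, tid) == 9)     {0,1,2,3,4,5,6,7,8,9,10,11,12,13,14,15}
step 6: r1 <- (r1 + r2)              {9}
step 7: r2 <- ((r1 // -3) + max(-9, tid)) {0,1,2,3,4,5,6,7,8,10,11,12,13,14,15}
step 8: r2 <- r2                     {0,1,2,3,4,5,6,7,8,10,11,12,13,14,15}

Answer: 9 steps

r2: 0,1,2,3,4,5,6,7,8,-30,10,11,12,13,14,15
r3: 0,1,2,3,0,1,2,3,0,1,2,3,0,1,2,3
r1: 0,-1,0,-1,0,-1,0,-1,0,-31,0,-1,0,-1,0,-1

steps = 9; useful = 127; efficiency = 127/144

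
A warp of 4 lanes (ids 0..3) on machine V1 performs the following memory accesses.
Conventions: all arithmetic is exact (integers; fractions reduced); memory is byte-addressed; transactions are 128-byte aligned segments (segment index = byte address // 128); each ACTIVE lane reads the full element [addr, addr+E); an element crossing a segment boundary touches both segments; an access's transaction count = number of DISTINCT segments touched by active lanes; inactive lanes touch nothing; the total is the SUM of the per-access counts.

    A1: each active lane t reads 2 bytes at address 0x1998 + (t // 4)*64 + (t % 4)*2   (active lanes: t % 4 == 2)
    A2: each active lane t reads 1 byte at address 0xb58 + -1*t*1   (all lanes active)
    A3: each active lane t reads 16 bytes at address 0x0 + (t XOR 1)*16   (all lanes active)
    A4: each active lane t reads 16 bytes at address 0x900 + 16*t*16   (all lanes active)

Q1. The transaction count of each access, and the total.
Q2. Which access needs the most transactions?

A1: 1 transaction
A2: 1 transaction
A3: 1 transaction
A4: 4 transactions

Answer: 1,1,1,4; total 7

Answer: A4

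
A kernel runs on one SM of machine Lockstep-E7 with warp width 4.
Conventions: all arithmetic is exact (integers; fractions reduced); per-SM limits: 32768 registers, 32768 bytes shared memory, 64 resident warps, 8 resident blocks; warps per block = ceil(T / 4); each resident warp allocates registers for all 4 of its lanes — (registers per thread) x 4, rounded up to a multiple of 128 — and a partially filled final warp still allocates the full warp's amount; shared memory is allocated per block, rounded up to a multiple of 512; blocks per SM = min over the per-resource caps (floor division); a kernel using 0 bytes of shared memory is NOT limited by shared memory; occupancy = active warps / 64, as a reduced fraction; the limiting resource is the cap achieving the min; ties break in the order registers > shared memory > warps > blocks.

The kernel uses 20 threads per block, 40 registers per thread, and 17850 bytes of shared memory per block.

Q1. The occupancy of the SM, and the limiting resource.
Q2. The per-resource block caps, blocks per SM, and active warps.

Answer: occupancy 5/64, limited by shared memory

registers: 25 blocks
shared memory: 1 block
warps: 12 blocks
blocks: 8 blocks

Answer: 1 block, 5 active warps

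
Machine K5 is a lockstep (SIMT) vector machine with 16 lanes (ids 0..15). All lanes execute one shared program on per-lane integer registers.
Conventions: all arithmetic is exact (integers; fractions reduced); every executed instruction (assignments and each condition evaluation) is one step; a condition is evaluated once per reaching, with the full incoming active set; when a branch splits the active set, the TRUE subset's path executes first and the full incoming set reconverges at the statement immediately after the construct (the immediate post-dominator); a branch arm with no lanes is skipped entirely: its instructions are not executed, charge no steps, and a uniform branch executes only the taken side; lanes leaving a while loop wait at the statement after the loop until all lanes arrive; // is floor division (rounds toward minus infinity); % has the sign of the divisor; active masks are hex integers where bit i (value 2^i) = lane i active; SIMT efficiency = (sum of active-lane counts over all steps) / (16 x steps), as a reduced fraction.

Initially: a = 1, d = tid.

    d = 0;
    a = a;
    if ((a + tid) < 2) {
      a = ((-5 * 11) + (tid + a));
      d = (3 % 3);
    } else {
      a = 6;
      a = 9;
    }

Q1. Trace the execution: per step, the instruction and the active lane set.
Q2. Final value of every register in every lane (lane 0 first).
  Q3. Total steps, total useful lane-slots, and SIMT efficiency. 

step 0: d <- 0                       0xffff
step 1: a <- a                       0xffff
step 2: eval ((a + tid) < 2)         0xffff
step 3: a <- ((-5 * 11) + (tid + a)) 0x0001
step 4: d <- (3 % 3)                 0x0001
step 5: a <- 6                       0xfffe
step 6: a <- 9                       0xfffe

Answer: 7 steps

a: -54,9,9,9,9,9,9,9,9,9,9,9,9,9,9,9
d: 0,0,0,0,0,0,0,0,0,0,0,0,0,0,0,0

steps = 7; useful = 80; efficiency = 80/112 = 5/7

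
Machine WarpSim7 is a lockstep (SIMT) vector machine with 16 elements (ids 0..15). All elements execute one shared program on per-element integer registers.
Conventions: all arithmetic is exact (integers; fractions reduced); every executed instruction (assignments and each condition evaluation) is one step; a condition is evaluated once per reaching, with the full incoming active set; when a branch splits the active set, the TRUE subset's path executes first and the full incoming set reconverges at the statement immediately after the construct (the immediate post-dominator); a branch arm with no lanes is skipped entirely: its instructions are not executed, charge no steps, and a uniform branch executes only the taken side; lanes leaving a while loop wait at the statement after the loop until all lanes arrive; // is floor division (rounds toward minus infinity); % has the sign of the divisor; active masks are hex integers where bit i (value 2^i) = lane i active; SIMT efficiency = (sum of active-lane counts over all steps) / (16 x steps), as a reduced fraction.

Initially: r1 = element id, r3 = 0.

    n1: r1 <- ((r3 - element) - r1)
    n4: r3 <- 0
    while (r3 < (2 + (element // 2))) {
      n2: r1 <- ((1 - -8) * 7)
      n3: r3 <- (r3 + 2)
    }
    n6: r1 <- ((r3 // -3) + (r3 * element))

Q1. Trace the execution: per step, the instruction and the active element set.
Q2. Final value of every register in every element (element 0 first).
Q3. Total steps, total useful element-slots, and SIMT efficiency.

step 0: r1 <- ((r3 - element) - r1)  0xffff
step 1: r3 <- 0                      0xffff
step 2: eval (r3 < (2 + (element // 2))) 0xffff
step 3: r1 <- ((1 - -8) * 7)         0xffff
step 4: r3 <- (r3 + 2)               0xffff
step 5: eval (r3 < (2 + (element // 2))) 0xffff
step 6: r1 <- ((1 - -8) * 7)         0xfffc
step 7: r3 <- (r3 + 2)               0xfffc
step 8: eval (r3 < (2 + (element // 2))) 0xfffc
step 9: r1 <- ((1 - -8) * 7)         0xffc0
step 10: r3 <- (r3 + 2)               0xffc0
step 11: eval (r3 < (2 + (element // 2))) 0xffc0
step 12: r1 <- ((1 - -8) * 7)         0xfc00
step 13: r3 <- (r3 + 2)               0xfc00
step 14: eval (r3 < (2 + (element // 2))) 0xfc00
step 15: r1 <- ((1 - -8) * 7)         0xc000
step 16: r3 <- (r3 + 2)               0xc000
step 17: eval (r3 < (2 + (element // 2))) 0xc000
step 18: r1 <- ((r3 // -3) + (r3 * element)) 0xffff

Answer: 19 steps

r1: -1,1,6,10,14,18,34,40,46,52,77,85,93,101,136,146
r3: 2,2,4,4,4,4,6,6,6,6,8,8,8,8,10,10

steps = 19; useful = 208; efficiency = 208/304 = 13/19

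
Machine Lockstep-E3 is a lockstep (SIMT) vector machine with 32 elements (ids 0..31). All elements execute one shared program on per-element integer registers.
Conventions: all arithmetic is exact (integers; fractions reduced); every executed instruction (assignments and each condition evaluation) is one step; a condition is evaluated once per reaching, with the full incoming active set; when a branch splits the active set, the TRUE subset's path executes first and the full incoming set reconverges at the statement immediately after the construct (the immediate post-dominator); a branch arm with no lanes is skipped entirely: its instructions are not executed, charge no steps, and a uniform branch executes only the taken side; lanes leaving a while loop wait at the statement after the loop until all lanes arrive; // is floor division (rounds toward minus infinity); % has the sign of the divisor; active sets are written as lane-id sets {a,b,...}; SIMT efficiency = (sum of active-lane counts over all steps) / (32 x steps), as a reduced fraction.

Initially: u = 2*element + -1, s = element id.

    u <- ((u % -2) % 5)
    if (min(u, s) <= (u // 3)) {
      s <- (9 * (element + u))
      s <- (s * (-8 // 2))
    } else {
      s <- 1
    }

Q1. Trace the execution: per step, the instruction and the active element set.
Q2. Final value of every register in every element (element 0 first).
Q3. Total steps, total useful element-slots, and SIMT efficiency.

step 0: u <- ((u % -2) % 5)          {0,1,2,3,4,5,6,7,8,9,10,11,12,13,14,15,16,17,18,19,20,21,22,23,24,25,26,27,28,29,30,31}
step 1: eval (min(u, s) <= (u // 3)) {0,1,2,3,4,5,6,7,8,9,10,11,12,13,14,15,16,17,18,19,20,21,22,23,24,25,26,27,28,29,30,31}
step 2: s <- (9 * (element + u))     {0,1}
step 3: s <- (s * (-8 // 2))         {0,1}
step 4: s <- 1                       {2,3,4,5,6,7,8,9,10,11,12,13,14,15,16,17,18,19,20,21,22,23,24,25,26,27,28,29,30,31}

Answer: 5 steps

u: 4,4,4,4,4,4,4,4,4,4,4,4,4,4,4,4,4,4,4,4,4,4,4,4,4,4,4,4,4,4,4,4
s: -144,-180,1,1,1,1,1,1,1,1,1,1,1,1,1,1,1,1,1,1,1,1,1,1,1,1,1,1,1,1,1,1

steps = 5; useful = 98; efficiency = 98/160 = 49/80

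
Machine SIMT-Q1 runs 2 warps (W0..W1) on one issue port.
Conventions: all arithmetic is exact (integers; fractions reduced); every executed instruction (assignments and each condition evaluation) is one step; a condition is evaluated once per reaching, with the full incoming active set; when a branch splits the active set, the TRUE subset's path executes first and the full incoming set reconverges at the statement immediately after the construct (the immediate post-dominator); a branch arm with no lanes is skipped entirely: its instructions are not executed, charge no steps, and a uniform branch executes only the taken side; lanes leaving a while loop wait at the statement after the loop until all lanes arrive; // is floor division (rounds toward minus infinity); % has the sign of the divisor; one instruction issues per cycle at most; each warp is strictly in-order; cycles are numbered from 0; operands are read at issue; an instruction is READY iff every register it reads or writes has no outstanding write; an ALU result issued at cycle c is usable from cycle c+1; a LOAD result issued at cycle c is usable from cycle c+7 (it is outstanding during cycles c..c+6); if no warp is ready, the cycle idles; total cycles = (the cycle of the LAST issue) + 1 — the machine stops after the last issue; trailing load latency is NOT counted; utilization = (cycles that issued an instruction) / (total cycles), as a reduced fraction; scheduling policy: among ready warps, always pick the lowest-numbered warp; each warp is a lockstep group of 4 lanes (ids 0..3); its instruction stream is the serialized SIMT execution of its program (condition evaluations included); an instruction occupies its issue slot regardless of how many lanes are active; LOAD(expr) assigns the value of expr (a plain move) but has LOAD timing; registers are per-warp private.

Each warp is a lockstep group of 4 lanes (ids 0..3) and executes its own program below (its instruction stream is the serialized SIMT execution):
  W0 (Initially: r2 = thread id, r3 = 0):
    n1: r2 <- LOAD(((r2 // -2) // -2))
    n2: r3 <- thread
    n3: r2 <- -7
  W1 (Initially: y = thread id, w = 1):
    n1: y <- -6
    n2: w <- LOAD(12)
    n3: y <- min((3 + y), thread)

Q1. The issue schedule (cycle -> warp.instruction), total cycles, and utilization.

cycle 0: W0.I0
cycle 1: W0.I1
cycle 2: W1.I0
cycle 3: W1.I1
cycle 4: W1.I2
cycle 5: idle
cycle 6: idle
cycle 7: W0.I2

Answer: 8 cycles, utilization 3/4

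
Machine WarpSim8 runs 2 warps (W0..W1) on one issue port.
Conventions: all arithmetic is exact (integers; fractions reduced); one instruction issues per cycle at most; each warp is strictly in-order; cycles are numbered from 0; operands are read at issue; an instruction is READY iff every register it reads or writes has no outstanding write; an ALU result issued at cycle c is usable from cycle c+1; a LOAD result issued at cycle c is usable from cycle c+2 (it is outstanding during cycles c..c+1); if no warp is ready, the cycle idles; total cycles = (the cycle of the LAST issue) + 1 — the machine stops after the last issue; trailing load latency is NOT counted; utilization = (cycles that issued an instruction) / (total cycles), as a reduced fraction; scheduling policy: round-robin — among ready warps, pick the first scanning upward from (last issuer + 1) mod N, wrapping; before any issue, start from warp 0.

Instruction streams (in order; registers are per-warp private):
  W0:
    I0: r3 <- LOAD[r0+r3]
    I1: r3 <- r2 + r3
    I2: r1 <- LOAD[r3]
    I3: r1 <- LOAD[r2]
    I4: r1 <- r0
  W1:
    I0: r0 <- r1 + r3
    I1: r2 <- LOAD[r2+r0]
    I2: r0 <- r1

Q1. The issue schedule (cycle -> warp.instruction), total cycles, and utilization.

cycle 0: W0.I0
cycle 1: W1.I0
cycle 2: W0.I1
cycle 3: W1.I1
cycle 4: W0.I2
cycle 5: W1.I2
cycle 6: W0.I3
cycle 7: idle
cycle 8: W0.I4

Answer: 9 cycles, utilization 8/9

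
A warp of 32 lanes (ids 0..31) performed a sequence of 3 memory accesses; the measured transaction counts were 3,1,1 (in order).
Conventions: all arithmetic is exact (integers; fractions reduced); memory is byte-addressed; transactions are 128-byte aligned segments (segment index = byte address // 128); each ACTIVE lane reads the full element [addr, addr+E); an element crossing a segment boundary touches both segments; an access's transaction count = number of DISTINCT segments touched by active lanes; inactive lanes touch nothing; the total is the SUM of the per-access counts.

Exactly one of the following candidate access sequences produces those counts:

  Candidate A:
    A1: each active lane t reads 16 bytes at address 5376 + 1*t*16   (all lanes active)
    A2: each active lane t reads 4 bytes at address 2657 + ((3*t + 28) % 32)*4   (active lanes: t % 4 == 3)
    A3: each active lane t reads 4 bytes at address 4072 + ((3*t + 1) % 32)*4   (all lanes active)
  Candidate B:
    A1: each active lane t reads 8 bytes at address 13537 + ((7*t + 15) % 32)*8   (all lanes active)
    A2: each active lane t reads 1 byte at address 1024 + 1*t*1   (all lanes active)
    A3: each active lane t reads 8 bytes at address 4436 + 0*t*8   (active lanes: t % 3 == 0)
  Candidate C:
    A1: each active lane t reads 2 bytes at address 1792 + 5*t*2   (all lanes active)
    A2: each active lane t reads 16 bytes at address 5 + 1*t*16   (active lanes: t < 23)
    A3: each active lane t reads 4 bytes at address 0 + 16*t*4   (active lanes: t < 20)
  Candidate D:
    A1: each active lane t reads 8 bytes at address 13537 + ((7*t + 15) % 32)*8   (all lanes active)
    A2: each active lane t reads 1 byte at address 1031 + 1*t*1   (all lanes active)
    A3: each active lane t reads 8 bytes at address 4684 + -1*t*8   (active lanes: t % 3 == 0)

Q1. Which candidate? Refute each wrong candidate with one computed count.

A: A1 gives 4 transactions, not 3
C: A2 gives 3 transactions, not 1
D: A3 gives 3 transactions, not 1
B: all counts match (3,1,1)

Answer: B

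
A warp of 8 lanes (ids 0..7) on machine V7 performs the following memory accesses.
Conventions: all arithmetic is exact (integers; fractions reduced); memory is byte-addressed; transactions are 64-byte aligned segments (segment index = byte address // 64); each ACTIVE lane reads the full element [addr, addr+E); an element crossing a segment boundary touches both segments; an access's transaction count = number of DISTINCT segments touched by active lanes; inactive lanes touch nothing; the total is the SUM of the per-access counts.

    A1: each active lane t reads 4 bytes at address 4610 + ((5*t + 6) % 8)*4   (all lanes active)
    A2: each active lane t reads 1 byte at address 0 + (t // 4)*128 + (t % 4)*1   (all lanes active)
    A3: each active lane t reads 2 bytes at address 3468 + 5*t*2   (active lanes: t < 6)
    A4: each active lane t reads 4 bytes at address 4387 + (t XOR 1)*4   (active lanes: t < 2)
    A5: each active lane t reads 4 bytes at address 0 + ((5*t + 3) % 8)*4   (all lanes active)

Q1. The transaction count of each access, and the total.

A1: 1 transaction
A2: 2 transactions
A3: 1 transaction
A4: 1 transaction
A5: 1 transaction

Answer: 1,2,1,1,1; total 6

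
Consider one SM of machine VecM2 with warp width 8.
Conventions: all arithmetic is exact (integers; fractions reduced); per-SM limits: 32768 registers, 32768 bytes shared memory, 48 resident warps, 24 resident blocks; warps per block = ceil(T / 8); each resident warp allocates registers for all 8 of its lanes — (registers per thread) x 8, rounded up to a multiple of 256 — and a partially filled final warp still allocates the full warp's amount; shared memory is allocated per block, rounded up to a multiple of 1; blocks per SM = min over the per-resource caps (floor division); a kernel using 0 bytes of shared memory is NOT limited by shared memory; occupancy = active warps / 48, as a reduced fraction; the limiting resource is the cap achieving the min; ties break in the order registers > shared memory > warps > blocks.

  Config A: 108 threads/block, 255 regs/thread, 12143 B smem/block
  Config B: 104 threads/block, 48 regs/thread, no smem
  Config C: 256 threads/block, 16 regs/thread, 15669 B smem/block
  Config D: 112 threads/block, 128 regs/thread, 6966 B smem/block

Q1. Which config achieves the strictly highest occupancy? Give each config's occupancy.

occupancies: A 7/24, B 13/16, C 2/3, D 7/12

Answer: B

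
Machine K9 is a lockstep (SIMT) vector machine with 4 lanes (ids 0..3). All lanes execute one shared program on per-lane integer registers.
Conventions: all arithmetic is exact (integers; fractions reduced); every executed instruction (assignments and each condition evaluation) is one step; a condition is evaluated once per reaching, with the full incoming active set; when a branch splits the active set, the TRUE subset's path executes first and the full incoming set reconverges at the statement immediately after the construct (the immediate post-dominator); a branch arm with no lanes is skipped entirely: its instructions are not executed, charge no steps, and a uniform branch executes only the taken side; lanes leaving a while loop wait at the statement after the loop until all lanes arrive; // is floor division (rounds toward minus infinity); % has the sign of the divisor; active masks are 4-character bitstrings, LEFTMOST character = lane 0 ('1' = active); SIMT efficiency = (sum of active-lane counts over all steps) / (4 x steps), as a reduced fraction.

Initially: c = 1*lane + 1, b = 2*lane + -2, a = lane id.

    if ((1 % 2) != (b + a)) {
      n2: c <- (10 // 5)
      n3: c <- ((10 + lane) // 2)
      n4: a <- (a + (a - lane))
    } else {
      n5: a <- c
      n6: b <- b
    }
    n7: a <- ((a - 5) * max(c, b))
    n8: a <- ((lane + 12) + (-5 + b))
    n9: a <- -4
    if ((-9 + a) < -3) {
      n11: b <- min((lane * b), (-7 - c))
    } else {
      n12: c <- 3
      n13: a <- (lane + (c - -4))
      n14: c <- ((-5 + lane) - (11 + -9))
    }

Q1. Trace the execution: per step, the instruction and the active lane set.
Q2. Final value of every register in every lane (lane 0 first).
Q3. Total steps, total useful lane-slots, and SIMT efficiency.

step 0: eval ((1 % 2) != (b + a))    1111
step 1: c <- (10 // 5)               1011
step 2: c <- ((10 + lane) // 2)      1011
step 3: a <- (a + (a - lane))        1011
step 4: a <- c                       0100
step 5: b <- b                       0100
step 6: a <- ((a - 5) * max(c, b))   1111
step 7: a <- ((lane + 12) + (-5 + b)) 1111
step 8: a <- -4                      1111
step 9: eval ((-9 + a) < -3)         1111
step 10: b <- min((lane * b), (-7 - c)) 1111

Answer: 11 steps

c: 5,2,6,6
b: -12,-9,-13,-13
a: -4,-4,-4,-4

steps = 11; useful = 35; efficiency = 35/44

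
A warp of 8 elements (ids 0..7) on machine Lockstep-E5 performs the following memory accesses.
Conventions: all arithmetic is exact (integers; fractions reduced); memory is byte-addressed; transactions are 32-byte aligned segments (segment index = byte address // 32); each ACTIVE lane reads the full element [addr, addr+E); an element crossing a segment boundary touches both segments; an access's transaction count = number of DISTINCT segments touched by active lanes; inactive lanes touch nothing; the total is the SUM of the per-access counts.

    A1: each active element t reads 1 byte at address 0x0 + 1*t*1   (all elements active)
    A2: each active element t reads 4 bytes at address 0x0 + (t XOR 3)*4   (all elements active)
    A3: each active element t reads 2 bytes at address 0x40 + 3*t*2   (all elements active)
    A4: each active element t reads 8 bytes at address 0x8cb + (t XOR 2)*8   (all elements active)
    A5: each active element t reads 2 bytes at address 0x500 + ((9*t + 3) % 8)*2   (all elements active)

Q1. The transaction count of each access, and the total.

A1: 1 transaction
A2: 1 transaction
A3: 2 transactions
A4: 3 transactions
A5: 1 transaction

Answer: 1,1,2,3,1; total 8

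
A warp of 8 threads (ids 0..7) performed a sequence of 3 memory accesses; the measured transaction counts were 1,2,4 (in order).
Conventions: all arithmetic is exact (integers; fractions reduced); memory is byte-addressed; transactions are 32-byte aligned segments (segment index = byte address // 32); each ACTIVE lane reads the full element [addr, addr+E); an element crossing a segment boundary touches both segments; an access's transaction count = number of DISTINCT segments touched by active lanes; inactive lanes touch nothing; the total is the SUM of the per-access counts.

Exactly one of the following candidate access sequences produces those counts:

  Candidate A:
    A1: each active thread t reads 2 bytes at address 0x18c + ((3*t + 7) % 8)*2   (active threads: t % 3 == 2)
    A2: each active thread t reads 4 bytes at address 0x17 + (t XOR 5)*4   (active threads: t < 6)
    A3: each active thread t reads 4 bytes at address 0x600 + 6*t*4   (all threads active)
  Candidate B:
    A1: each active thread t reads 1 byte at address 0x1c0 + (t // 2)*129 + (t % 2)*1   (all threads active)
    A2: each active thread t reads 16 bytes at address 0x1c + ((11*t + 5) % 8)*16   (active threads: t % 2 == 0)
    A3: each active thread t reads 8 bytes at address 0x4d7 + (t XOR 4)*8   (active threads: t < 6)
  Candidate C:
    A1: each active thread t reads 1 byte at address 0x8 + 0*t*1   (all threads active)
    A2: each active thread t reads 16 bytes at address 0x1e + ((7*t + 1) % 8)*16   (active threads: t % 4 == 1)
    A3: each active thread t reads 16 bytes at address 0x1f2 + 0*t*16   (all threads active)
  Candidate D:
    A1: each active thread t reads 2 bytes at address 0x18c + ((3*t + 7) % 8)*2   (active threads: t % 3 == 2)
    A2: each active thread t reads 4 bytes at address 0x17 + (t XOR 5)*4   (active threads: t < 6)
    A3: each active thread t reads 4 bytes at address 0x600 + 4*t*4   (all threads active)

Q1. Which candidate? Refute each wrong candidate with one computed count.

A: A3 gives 6 transactions, not 4
B: A1 gives 4 transactions, not 1
C: A2 gives 4 transactions, not 2
D: all counts match (1,2,4)

Answer: D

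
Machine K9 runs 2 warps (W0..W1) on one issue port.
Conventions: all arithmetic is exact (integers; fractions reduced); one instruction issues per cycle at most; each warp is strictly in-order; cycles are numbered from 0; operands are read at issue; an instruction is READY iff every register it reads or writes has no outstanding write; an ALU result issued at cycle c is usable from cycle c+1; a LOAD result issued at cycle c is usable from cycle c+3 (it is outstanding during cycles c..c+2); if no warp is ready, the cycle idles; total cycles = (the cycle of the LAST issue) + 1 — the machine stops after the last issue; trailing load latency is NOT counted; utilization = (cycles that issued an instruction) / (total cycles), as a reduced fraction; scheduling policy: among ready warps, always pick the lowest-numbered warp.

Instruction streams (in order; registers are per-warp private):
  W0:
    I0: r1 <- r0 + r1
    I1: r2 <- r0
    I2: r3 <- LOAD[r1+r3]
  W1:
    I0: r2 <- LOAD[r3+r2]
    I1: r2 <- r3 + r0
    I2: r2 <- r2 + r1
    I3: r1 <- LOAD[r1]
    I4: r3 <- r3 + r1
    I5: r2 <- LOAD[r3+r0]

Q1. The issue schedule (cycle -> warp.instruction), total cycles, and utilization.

cycle 0: W0.I0
cycle 1: W0.I1
cycle 2: W0.I2
cycle 3: W1.I0
cycle 4: idle
cycle 5: idle
cycle 6: W1.I1
cycle 7: W1.I2
cycle 8: W1.I3
cycle 9: idle
cycle 10: idle
cycle 11: W1.I4
cycle 12: W1.I5

Answer: 13 cycles, utilization 9/13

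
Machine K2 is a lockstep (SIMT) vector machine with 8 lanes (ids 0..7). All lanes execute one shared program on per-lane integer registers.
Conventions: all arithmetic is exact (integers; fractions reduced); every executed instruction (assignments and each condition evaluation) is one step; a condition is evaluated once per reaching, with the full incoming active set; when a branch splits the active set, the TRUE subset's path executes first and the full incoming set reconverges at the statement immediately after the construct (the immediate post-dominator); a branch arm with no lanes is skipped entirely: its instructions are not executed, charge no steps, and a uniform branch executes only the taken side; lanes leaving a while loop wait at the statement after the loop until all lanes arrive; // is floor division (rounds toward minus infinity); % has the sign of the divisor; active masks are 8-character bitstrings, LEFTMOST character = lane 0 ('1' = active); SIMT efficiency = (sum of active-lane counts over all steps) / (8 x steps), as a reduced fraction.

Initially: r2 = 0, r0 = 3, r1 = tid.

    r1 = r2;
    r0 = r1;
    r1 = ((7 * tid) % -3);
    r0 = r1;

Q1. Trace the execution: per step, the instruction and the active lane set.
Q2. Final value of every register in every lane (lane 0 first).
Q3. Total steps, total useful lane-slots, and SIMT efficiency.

step 0: r1 <- r2                     11111111
step 1: r0 <- r1                     11111111
step 2: r1 <- ((7 * tid) % -3)       11111111
step 3: r0 <- r1                     11111111

Answer: 4 steps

r2: 0,0,0,0,0,0,0,0
r0: 0,-2,-1,0,-2,-1,0,-2
r1: 0,-2,-1,0,-2,-1,0,-2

steps = 4; useful = 32; efficiency = 32/32 = 1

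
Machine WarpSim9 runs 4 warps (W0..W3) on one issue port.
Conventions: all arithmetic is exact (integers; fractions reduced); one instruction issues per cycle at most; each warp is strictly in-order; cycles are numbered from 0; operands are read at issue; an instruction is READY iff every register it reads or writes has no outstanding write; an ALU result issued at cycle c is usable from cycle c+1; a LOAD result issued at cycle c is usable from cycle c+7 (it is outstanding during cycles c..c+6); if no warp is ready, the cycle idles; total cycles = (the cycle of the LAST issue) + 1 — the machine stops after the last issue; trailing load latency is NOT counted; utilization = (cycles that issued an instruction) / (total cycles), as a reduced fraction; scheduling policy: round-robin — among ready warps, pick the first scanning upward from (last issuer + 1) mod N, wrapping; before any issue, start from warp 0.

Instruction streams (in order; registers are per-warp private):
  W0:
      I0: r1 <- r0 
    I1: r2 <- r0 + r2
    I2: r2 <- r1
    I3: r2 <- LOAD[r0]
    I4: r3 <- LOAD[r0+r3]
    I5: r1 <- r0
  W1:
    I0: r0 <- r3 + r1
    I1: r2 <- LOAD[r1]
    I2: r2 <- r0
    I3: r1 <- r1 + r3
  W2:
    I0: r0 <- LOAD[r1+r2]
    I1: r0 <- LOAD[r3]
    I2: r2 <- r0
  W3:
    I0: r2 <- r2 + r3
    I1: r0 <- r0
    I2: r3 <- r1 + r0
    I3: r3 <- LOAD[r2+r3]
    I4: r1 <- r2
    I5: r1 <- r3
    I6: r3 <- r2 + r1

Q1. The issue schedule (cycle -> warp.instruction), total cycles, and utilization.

cycle 0: W0.I0
cycle 1: W1.I0
cycle 2: W2.I0
cycle 3: W3.I0
cycle 4: W0.I1
cycle 5: W1.I1
cycle 6: W3.I1
cycle 7: W0.I2
cycle 8: W3.I2
cycle 9: W0.I3
cycle 10: W2.I1
cycle 11: W3.I3
cycle 12: W0.I4
cycle 13: W1.I2
cycle 14: W3.I4
cycle 15: W0.I5
cycle 16: W1.I3
cycle 17: W2.I2
cycle 18: W3.I5
cycle 19: W3.I6

Answer: 20 cycles, utilization 1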